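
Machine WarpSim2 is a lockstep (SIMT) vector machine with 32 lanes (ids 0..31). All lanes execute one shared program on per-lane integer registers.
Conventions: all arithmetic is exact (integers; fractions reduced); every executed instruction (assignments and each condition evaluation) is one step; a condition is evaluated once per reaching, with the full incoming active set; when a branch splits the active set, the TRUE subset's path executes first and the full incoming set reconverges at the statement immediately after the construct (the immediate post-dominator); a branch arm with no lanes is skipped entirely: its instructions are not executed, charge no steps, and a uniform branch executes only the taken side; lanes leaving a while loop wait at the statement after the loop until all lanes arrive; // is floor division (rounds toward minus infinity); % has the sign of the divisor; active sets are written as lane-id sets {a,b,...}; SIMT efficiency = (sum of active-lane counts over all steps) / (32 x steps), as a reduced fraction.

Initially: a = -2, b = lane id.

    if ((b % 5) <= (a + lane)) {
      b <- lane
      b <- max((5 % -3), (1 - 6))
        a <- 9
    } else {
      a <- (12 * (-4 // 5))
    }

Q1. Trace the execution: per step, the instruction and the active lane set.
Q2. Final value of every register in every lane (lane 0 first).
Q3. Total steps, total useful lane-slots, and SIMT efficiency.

step 0: eval ((b % 5) <= (a + lane)) {0,1,2,3,4,5,6,7,8,9,10,11,12,13,14,15,16,17,18,19,20,21,22,23,24,25,26,27,28,29,30,31}
step 1: b <- lane                    {5,6,7,8,9,10,11,12,13,14,15,16,17,18,19,20,21,22,23,24,25,26,27,28,29,30,31}
step 2: b <- max((5 % -3), (1 - 6))  {5,6,7,8,9,10,11,12,13,14,15,16,17,18,19,20,21,22,23,24,25,26,27,28,29,30,31}
step 3: a <- 9                       {5,6,7,8,9,10,11,12,13,14,15,16,17,18,19,20,21,22,23,24,25,26,27,28,29,30,31}
step 4: a <- (12 * (-4 // 5))        {0,1,2,3,4}

Answer: 5 steps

a: -12,-12,-12,-12,-12,9,9,9,9,9,9,9,9,9,9,9,9,9,9,9,9,9,9,9,9,9,9,9,9,9,9,9
b: 0,1,2,3,4,-1,-1,-1,-1,-1,-1,-1,-1,-1,-1,-1,-1,-1,-1,-1,-1,-1,-1,-1,-1,-1,-1,-1,-1,-1,-1,-1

steps = 5; useful = 118; efficiency = 118/160 = 59/80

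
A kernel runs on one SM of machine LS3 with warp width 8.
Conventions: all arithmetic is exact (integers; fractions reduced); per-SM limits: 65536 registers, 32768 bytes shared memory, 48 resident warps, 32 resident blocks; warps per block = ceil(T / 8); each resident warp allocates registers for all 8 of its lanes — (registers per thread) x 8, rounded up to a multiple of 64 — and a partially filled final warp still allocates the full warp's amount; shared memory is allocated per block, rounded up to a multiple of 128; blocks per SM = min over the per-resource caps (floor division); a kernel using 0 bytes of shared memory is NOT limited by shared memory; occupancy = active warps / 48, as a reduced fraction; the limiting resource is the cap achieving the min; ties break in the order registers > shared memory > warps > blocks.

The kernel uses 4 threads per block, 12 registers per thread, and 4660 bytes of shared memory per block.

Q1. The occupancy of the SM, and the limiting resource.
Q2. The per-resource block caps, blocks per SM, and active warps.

Answer: occupancy 1/8, limited by shared memory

registers: 512 blocks
shared memory: 6 blocks
warps: 48 blocks
blocks: 32 blocks

Answer: 6 blocks, 6 active warps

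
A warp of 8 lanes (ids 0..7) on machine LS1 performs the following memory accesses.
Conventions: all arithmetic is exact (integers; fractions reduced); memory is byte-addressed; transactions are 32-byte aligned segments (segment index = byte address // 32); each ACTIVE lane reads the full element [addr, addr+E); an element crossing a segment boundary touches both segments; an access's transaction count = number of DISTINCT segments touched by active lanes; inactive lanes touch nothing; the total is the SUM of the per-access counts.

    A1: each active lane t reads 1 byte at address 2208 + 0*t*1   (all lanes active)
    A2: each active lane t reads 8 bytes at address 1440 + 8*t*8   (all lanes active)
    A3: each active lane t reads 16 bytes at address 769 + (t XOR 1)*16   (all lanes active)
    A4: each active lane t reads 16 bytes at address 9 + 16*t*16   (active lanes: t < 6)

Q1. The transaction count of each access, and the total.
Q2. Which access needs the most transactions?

A1: 1 transaction
A2: 8 transactions
A3: 5 transactions
A4: 6 transactions

Answer: 1,8,5,6; total 20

Answer: A2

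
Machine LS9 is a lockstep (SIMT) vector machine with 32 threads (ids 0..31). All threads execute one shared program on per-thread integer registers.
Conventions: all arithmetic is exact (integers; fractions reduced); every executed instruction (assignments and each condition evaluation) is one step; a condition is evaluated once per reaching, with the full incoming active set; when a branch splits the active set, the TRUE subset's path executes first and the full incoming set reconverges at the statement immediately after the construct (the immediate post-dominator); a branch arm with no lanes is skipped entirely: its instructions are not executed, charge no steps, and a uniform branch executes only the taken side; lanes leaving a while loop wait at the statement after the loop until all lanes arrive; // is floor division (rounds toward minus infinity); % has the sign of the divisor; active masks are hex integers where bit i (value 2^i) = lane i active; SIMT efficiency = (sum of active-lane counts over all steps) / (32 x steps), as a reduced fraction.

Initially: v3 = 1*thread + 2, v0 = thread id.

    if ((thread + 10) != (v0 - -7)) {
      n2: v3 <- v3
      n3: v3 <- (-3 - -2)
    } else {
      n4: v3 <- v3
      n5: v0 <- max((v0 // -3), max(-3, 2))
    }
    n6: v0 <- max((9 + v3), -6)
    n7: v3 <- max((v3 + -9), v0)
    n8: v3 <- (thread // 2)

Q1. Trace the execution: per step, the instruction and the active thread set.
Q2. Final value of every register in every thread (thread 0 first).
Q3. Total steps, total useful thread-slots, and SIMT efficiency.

step 0: eval ((thread + 10) != (v0 - -7)) 0xffffffff
step 1: v3 <- v3                     0xffffffff
step 2: v3 <- (-3 - -2)              0xffffffff
step 3: v0 <- max((9 + v3), -6)      0xffffffff
step 4: v3 <- max((v3 + -9), v0)     0xffffffff
step 5: v3 <- (thread // 2)          0xffffffff

Answer: 6 steps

v3: 0,0,1,1,2,2,3,3,4,4,5,5,6,6,7,7,8,8,9,9,10,10,11,11,12,12,13,13,14,14,15,15
v0: 8,8,8,8,8,8,8,8,8,8,8,8,8,8,8,8,8,8,8,8,8,8,8,8,8,8,8,8,8,8,8,8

steps = 6; useful = 192; efficiency = 192/192 = 1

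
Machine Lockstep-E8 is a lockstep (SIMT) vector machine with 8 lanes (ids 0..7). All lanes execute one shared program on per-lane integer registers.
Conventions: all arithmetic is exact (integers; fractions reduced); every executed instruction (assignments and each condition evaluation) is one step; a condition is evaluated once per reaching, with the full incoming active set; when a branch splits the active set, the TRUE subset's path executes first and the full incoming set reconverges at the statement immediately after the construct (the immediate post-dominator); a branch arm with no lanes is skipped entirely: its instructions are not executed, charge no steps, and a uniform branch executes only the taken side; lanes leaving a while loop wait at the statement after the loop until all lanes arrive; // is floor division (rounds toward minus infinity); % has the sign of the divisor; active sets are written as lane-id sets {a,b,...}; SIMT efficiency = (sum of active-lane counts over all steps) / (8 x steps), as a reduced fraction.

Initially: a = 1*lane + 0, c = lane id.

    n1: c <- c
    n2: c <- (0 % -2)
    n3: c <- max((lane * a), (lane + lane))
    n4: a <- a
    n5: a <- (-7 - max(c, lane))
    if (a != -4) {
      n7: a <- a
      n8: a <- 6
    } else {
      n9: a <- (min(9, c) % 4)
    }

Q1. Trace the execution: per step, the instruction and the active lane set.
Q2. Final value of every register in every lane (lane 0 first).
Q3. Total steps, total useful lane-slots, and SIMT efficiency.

step 0: c <- c                       {0,1,2,3,4,5,6,7}
step 1: c <- (0 % -2)                {0,1,2,3,4,5,6,7}
step 2: c <- max((lane * a), (lane + lane)) {0,1,2,3,4,5,6,7}
step 3: a <- a                       {0,1,2,3,4,5,6,7}
step 4: a <- (-7 - max(c, lane))     {0,1,2,3,4,5,6,7}
step 5: eval (a != -4)               {0,1,2,3,4,5,6,7}
step 6: a <- a                       {0,1,2,3,4,5,6,7}
step 7: a <- 6                       {0,1,2,3,4,5,6,7}

Answer: 8 steps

a: 6,6,6,6,6,6,6,6
c: 0,2,4,9,16,25,36,49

steps = 8; useful = 64; efficiency = 64/64 = 1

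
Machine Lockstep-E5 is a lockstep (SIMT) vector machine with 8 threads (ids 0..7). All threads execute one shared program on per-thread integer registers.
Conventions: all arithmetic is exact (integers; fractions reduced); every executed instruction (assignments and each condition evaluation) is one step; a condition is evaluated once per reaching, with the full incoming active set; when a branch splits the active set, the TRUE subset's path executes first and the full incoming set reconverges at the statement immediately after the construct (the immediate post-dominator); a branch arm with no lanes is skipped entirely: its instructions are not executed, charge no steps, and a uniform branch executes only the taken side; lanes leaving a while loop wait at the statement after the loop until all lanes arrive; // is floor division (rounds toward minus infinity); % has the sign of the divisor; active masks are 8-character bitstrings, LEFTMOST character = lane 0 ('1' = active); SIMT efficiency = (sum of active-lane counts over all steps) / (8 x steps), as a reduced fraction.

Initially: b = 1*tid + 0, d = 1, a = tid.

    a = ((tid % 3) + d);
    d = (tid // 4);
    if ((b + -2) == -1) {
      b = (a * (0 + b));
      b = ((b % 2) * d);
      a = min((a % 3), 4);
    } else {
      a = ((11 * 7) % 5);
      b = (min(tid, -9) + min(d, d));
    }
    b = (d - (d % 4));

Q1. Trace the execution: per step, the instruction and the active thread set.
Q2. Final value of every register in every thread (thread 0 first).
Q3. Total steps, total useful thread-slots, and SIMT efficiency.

step 0: a <- ((tid % 3) + d)         11111111
step 1: d <- (tid // 4)              11111111
step 2: eval ((b + -2) == -1)        11111111
step 3: b <- (a * (0 + b))           01000000
step 4: b <- ((b % 2) * d)           01000000
step 5: a <- min((a % 3), 4)         01000000
step 6: a <- ((11 * 7) % 5)          10111111
step 7: b <- (min(tid, -9) + min(d, d)) 10111111
step 8: b <- (d - (d % 4))           11111111

Answer: 9 steps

b: 0,0,0,0,0,0,0,0
d: 0,0,0,0,1,1,1,1
a: 2,2,2,2,2,2,2,2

steps = 9; useful = 49; efficiency = 49/72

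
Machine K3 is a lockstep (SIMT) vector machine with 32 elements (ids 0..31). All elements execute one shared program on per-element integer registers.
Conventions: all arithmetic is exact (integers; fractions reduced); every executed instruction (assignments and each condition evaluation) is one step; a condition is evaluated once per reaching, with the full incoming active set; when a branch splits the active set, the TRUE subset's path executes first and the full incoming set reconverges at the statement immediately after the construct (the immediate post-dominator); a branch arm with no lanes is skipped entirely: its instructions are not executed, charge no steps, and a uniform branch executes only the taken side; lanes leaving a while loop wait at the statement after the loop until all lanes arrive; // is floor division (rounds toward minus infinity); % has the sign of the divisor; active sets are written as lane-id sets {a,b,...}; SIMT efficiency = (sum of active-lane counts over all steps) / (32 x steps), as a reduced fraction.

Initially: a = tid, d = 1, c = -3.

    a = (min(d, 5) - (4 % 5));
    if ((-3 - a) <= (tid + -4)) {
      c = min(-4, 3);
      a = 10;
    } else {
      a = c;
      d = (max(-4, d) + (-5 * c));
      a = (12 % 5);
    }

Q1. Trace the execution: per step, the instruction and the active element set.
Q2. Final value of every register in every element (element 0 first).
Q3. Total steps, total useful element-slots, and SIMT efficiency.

step 0: a <- (min(d, 5) - (4 % 5))   {0,1,2,3,4,5,6,7,8,9,10,11,12,13,14,15,16,17,18,19,20,21,22,23,24,25,26,27,28,29,30,31}
step 1: eval ((-3 - a) <= (tid + -4)) {0,1,2,3,4,5,6,7,8,9,10,11,12,13,14,15,16,17,18,19,20,21,22,23,24,25,26,27,28,29,30,31}
step 2: c <- min(-4, 3)              {4,5,6,7,8,9,10,11,12,13,14,15,16,17,18,19,20,21,22,23,24,25,26,27,28,29,30,31}
step 3: a <- 10                      {4,5,6,7,8,9,10,11,12,13,14,15,16,17,18,19,20,21,22,23,24,25,26,27,28,29,30,31}
step 4: a <- c                       {0,1,2,3}
step 5: d <- (max(-4, d) + (-5 * c)) {0,1,2,3}
step 6: a <- (12 % 5)                {0,1,2,3}

Answer: 7 steps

a: 2,2,2,2,10,10,10,10,10,10,10,10,10,10,10,10,10,10,10,10,10,10,10,10,10,10,10,10,10,10,10,10
d: 16,16,16,16,1,1,1,1,1,1,1,1,1,1,1,1,1,1,1,1,1,1,1,1,1,1,1,1,1,1,1,1
c: -3,-3,-3,-3,-4,-4,-4,-4,-4,-4,-4,-4,-4,-4,-4,-4,-4,-4,-4,-4,-4,-4,-4,-4,-4,-4,-4,-4,-4,-4,-4,-4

steps = 7; useful = 132; efficiency = 132/224 = 33/56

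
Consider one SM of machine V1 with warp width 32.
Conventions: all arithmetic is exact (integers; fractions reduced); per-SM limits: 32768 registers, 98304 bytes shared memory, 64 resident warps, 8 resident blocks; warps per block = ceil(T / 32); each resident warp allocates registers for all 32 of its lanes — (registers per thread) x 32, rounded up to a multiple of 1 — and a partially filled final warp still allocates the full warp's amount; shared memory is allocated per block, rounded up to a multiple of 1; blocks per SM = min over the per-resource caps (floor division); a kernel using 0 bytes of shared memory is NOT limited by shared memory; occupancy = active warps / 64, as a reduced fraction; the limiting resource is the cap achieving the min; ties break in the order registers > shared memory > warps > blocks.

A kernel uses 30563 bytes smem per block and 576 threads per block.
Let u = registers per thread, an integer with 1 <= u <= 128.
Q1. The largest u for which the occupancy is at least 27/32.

Answer: u = 18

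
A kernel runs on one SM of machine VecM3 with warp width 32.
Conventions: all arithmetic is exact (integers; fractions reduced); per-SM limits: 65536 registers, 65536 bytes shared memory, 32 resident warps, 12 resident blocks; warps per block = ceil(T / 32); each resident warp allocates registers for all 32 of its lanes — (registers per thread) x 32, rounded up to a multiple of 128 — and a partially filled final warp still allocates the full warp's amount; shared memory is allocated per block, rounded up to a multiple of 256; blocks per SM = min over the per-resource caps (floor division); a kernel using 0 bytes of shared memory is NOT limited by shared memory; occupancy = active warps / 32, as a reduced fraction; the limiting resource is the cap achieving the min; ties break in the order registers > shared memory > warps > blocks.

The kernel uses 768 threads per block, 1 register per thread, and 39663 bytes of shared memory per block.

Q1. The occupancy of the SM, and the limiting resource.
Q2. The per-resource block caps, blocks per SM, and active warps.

Answer: occupancy 3/4, limited by shared memory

registers: 21 blocks
shared memory: 1 block
warps: 1 block
blocks: 12 blocks

Answer: 1 block, 24 active warps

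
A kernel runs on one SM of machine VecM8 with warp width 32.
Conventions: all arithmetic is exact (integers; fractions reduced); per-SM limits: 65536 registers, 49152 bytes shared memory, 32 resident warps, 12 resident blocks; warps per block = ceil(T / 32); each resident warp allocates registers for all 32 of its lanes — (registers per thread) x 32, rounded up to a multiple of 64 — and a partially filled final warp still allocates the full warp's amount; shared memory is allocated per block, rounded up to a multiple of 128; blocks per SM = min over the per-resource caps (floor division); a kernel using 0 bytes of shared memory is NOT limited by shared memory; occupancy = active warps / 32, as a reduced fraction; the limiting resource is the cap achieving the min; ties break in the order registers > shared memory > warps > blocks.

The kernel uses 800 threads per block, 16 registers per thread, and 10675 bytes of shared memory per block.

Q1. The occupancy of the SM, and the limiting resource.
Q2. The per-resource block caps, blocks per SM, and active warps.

Answer: occupancy 25/32, limited by warps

registers: 5 blocks
shared memory: 4 blocks
warps: 1 block
blocks: 12 blocks

Answer: 1 block, 25 active warps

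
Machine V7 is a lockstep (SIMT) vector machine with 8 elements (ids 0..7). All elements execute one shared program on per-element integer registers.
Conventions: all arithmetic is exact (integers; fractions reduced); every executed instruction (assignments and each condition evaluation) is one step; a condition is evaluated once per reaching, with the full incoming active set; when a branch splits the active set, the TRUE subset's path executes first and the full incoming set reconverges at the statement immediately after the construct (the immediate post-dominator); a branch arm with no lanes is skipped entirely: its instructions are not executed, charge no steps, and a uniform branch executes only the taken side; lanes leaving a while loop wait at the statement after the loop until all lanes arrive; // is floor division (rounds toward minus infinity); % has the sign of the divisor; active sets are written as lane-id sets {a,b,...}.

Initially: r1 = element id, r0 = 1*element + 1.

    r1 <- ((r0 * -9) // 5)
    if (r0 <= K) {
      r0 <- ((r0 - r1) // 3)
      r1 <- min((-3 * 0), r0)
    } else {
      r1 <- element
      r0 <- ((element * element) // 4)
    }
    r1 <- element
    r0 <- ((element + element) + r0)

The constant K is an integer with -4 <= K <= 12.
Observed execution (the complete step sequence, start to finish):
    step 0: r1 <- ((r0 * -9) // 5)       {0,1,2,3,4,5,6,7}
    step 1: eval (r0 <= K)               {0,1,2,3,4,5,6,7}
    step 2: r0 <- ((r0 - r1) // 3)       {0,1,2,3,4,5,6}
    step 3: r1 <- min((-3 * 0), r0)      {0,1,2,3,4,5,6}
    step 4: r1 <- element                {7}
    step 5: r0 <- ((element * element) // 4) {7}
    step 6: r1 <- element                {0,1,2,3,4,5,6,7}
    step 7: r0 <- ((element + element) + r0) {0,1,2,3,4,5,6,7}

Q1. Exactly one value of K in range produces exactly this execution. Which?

Answer: K = 7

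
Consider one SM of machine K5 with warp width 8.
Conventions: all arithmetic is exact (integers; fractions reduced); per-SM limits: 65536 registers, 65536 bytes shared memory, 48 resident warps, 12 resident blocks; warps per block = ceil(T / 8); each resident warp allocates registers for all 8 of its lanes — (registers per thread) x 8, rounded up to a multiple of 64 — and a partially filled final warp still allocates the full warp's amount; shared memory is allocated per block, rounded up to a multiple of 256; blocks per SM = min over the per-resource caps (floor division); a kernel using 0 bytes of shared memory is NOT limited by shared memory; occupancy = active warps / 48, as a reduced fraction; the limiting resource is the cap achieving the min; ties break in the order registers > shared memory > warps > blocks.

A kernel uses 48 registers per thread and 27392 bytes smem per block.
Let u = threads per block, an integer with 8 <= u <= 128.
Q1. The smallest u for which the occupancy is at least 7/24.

Answer: u = 49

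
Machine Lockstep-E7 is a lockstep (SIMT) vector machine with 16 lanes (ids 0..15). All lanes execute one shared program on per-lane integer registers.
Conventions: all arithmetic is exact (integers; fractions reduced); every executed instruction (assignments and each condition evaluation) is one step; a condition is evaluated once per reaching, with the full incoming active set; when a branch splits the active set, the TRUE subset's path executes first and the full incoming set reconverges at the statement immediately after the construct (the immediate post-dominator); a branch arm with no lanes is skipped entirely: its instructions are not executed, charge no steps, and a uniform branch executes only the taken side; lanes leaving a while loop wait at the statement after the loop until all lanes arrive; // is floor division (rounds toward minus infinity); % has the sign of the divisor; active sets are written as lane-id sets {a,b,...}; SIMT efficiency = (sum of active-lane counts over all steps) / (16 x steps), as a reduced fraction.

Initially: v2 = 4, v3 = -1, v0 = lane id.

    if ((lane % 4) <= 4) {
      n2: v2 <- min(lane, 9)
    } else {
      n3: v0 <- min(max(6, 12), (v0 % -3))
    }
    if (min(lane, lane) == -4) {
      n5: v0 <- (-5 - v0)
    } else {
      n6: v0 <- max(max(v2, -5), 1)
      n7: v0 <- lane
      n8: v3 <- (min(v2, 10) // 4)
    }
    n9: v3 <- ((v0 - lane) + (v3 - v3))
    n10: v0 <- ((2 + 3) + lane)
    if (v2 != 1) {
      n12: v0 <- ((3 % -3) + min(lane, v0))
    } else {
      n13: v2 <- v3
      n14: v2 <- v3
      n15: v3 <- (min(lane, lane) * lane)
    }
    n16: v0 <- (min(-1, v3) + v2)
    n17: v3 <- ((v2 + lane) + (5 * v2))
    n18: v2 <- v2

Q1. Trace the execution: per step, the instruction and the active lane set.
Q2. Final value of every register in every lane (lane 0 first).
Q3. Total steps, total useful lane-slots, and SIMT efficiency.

step 0: eval ((lane % 4) <= 4)       {0,1,2,3,4,5,6,7,8,9,10,11,12,13,14,15}
step 1: v2 <- min(lane, 9)           {0,1,2,3,4,5,6,7,8,9,10,11,12,13,14,15}
step 2: eval (min(lane, lane) == -4) {0,1,2,3,4,5,6,7,8,9,10,11,12,13,14,15}
step 3: v0 <- max(max(v2, -5), 1)    {0,1,2,3,4,5,6,7,8,9,10,11,12,13,14,15}
step 4: v0 <- lane                   {0,1,2,3,4,5,6,7,8,9,10,11,12,13,14,15}
step 5: v3 <- (min(v2, 10) // 4)     {0,1,2,3,4,5,6,7,8,9,10,11,12,13,14,15}
step 6: v3 <- ((v0 - lane) + (v3 - v3)) {0,1,2,3,4,5,6,7,8,9,10,11,12,13,14,15}
step 7: v0 <- ((2 + 3) + lane)       {0,1,2,3,4,5,6,7,8,9,10,11,12,13,14,15}
step 8: eval (v2 != 1)               {0,1,2,3,4,5,6,7,8,9,10,11,12,13,14,15}
step 9: v0 <- ((3 % -3) + min(lane, v0)) {0,2,3,4,5,6,7,8,9,10,11,12,13,14,15}
step 10: v2 <- v3                     {1}
step 11: v2 <- v3                     {1}
step 12: v3 <- (min(lane, lane) * lane) {1}
step 13: v0 <- (min(-1, v3) + v2)     {0,1,2,3,4,5,6,7,8,9,10,11,12,13,14,15}
step 14: v3 <- ((v2 + lane) + (5 * v2)) {0,1,2,3,4,5,6,7,8,9,10,11,12,13,14,15}
step 15: v2 <- v2                     {0,1,2,3,4,5,6,7,8,9,10,11,12,13,14,15}

Answer: 16 steps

v2: 0,0,2,3,4,5,6,7,8,9,9,9,9,9,9,9
v3: 0,1,14,21,28,35,42,49,56,63,64,65,66,67,68,69
v0: -1,-1,1,2,3,4,5,6,7,8,8,8,8,8,8,8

steps = 16; useful = 210; efficiency = 210/256 = 105/128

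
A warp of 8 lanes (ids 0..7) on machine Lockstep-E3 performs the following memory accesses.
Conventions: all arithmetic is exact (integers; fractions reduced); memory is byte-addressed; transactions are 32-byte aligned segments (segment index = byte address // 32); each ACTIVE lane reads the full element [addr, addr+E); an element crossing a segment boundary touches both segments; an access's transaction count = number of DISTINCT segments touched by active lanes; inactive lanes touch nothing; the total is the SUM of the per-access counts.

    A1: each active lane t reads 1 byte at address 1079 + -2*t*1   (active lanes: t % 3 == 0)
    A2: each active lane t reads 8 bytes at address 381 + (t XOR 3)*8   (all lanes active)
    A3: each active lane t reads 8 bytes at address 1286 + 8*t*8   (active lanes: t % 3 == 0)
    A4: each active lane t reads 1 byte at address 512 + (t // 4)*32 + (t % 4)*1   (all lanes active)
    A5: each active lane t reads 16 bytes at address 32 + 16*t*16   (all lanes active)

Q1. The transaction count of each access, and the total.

A1: 1 transaction
A2: 3 transactions
A3: 3 transactions
A4: 2 transactions
A5: 8 transactions

Answer: 1,3,3,2,8; total 17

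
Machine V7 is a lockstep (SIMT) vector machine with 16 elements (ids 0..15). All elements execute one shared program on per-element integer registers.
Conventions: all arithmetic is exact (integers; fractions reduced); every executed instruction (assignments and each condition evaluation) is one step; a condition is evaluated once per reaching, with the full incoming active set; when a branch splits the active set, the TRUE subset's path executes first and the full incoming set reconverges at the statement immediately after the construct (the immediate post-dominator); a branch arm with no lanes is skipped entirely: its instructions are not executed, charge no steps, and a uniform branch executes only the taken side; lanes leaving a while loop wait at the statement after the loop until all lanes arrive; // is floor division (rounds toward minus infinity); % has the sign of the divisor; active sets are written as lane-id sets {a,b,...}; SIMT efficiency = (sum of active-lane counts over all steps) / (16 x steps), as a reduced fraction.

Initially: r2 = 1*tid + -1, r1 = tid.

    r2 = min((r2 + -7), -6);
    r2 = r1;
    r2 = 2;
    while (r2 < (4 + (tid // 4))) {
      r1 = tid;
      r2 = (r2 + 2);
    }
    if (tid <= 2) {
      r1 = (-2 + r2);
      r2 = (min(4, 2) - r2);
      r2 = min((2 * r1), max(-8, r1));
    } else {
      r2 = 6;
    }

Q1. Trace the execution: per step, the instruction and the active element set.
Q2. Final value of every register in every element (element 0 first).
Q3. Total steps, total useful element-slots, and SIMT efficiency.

step 0: r2 <- min((r2 + -7), -6)     {0,1,2,3,4,5,6,7,8,9,10,11,12,13,14,15}
step 1: r2 <- r1                     {0,1,2,3,4,5,6,7,8,9,10,11,12,13,14,15}
step 2: r2 <- 2                      {0,1,2,3,4,5,6,7,8,9,10,11,12,13,14,15}
step 3: eval (r2 < (4 + (tid // 4))) {0,1,2,3,4,5,6,7,8,9,10,11,12,13,14,15}
step 4: r1 <- tid                    {0,1,2,3,4,5,6,7,8,9,10,11,12,13,14,15}
step 5: r2 <- (r2 + 2)               {0,1,2,3,4,5,6,7,8,9,10,11,12,13,14,15}
step 6: eval (r2 < (4 + (tid // 4))) {0,1,2,3,4,5,6,7,8,9,10,11,12,13,14,15}
step 7: r1 <- tid                    {4,5,6,7,8,9,10,11,12,13,14,15}
step 8: r2 <- (r2 + 2)               {4,5,6,7,8,9,10,11,12,13,14,15}
step 9: eval (r2 < (4 + (tid // 4))) {4,5,6,7,8,9,10,11,12,13,14,15}
step 10: r1 <- tid                    {12,13,14,15}
step 11: r2 <- (r2 + 2)               {12,13,14,15}
step 12: eval (r2 < (4 + (tid // 4))) {12,13,14,15}
step 13: eval (tid <= 2)              {0,1,2,3,4,5,6,7,8,9,10,11,12,13,14,15}
step 14: r1 <- (-2 + r2)              {0,1,2}
step 15: r2 <- (min(4, 2) - r2)       {0,1,2}
step 16: r2 <- min((2 * r1), max(-8, r1)) {0,1,2}
step 17: r2 <- 6                      {3,4,5,6,7,8,9,10,11,12,13,14,15}

Answer: 18 steps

r2: 2,2,2,6,6,6,6,6,6,6,6,6,6,6,6,6
r1: 2,2,2,3,4,5,6,7,8,9,10,11,12,13,14,15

steps = 18; useful = 198; efficiency = 198/288 = 11/16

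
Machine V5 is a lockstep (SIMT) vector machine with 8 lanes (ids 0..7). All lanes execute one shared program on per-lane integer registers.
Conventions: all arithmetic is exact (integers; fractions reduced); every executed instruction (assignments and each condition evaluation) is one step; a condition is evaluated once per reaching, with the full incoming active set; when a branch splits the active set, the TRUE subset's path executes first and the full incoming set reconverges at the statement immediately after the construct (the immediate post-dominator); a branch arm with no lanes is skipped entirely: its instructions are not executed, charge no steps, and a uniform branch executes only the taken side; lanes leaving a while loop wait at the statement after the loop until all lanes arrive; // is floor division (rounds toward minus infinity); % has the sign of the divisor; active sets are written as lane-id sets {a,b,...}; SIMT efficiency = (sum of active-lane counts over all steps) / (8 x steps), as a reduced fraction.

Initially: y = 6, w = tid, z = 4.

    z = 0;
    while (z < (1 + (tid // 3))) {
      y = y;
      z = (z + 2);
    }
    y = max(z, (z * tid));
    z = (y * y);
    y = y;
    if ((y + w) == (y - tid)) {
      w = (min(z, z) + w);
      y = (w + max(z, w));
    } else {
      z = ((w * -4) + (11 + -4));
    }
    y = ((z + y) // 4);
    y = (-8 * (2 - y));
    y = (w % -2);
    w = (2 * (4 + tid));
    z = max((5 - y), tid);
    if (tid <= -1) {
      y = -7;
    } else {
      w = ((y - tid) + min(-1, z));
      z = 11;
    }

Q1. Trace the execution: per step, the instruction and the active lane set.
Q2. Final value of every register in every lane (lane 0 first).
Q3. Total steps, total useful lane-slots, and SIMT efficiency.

step 0: z <- 0                       {0,1,2,3,4,5,6,7}
step 1: eval (z < (1 + (tid // 3)))  {0,1,2,3,4,5,6,7}
step 2: y <- y                       {0,1,2,3,4,5,6,7}
step 3: z <- (z + 2)                 {0,1,2,3,4,5,6,7}
step 4: eval (z < (1 + (tid // 3)))  {0,1,2,3,4,5,6,7}
step 5: y <- y                       {6,7}
step 6: z <- (z + 2)                 {6,7}
step 7: eval (z < (1 + (tid // 3)))  {6,7}
step 8: y <- max(z, (z * tid))       {0,1,2,3,4,5,6,7}
step 9: z <- (y * y)                 {0,1,2,3,4,5,6,7}
step 10: y <- y                       {0,1,2,3,4,5,6,7}
step 11: eval ((y + w) == (y - tid))  {0,1,2,3,4,5,6,7}
step 12: w <- (min(z, z) + w)         {0}
step 13: y <- (w + max(z, w))         {0}
step 14: z <- ((w * -4) + (11 + -4))  {1,2,3,4,5,6,7}
step 15: y <- ((z + y) // 4)          {0,1,2,3,4,5,6,7}
step 16: y <- (-8 * (2 - y))          {0,1,2,3,4,5,6,7}
step 17: y <- (w % -2)                {0,1,2,3,4,5,6,7}
step 18: w <- (2 * (4 + tid))         {0,1,2,3,4,5,6,7}
step 19: z <- max((5 - y), tid)       {0,1,2,3,4,5,6,7}
step 20: eval (tid <= -1)             {0,1,2,3,4,5,6,7}
step 21: w <- ((y - tid) + min(-1, z)) {0,1,2,3,4,5,6,7}
step 22: z <- 11                      {0,1,2,3,4,5,6,7}

Answer: 23 steps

y: 0,-1,0,-1,0,-1,0,-1
w: -1,-3,-3,-5,-5,-7,-7,-9
z: 11,11,11,11,11,11,11,11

steps = 23; useful = 151; efficiency = 151/184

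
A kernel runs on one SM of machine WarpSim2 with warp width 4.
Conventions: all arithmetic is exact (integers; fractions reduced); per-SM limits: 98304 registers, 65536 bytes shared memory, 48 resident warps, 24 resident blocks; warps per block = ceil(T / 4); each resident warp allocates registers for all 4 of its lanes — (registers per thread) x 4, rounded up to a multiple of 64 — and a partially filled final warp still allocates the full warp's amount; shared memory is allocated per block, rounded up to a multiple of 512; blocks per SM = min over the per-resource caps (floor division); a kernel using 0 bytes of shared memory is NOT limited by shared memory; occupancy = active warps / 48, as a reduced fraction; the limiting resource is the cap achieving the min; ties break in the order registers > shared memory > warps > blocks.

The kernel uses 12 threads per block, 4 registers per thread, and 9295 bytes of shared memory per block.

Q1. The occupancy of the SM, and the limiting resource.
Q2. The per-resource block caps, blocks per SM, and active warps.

Answer: occupancy 3/8, limited by shared memory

registers: 512 blocks
shared memory: 6 blocks
warps: 16 blocks
blocks: 24 blocks

Answer: 6 blocks, 18 active warps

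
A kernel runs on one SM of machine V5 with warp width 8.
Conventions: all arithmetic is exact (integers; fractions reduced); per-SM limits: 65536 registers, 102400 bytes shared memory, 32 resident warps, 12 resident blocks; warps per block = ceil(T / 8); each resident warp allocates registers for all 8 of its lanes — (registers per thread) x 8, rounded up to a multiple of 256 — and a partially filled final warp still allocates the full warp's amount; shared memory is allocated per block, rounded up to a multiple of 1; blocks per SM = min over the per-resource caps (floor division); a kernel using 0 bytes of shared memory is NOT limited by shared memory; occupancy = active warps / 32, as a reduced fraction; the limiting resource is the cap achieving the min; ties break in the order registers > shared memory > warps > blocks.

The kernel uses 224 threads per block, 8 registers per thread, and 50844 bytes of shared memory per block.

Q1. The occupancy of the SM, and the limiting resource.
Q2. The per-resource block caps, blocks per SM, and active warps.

Answer: occupancy 7/8, limited by warps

registers: 9 blocks
shared memory: 2 blocks
warps: 1 block
blocks: 12 blocks

Answer: 1 block, 28 active warps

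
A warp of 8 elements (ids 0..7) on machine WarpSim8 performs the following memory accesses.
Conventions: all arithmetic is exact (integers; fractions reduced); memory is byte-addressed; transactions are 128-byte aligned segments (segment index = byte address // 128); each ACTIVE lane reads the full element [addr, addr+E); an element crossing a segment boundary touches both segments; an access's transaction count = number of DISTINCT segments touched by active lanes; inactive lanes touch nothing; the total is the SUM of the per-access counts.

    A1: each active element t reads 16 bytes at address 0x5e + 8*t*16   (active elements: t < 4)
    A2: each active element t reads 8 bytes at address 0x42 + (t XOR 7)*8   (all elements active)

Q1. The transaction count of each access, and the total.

A1: 4 transactions
A2: 2 transactions

Answer: 4,2; total 6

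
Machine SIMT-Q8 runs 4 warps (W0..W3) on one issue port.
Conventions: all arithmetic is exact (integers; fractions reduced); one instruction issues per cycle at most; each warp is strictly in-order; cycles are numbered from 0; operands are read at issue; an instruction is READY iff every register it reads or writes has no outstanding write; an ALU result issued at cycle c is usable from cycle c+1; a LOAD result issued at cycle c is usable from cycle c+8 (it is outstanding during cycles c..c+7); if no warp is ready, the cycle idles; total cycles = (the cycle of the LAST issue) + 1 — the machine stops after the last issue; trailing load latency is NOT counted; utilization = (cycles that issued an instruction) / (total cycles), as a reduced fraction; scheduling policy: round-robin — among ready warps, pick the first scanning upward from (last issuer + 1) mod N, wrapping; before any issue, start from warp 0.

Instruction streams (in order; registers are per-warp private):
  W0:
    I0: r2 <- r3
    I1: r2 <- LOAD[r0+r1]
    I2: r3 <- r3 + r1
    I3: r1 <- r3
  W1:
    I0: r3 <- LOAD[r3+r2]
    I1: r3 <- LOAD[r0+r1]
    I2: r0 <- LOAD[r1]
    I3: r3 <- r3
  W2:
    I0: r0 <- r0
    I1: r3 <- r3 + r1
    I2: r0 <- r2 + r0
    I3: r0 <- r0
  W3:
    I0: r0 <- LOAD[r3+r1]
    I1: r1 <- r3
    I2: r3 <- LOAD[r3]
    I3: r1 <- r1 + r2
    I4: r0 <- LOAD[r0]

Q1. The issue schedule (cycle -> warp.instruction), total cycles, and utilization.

cycle 0: W0.I0
cycle 1: W1.I0
cycle 2: W2.I0
cycle 3: W3.I0
cycle 4: W0.I1
cycle 5: W2.I1
cycle 6: W3.I1
cycle 7: W0.I2
cycle 8: W2.I2
cycle 9: W3.I2
cycle 10: W0.I3
cycle 11: W1.I1
cycle 12: W2.I3
cycle 13: W3.I3
cycle 14: W1.I2
cycle 15: W3.I4
cycle 16: idle
cycle 17: idle
cycle 18: idle
cycle 19: W1.I3

Answer: 20 cycles, utilization 17/20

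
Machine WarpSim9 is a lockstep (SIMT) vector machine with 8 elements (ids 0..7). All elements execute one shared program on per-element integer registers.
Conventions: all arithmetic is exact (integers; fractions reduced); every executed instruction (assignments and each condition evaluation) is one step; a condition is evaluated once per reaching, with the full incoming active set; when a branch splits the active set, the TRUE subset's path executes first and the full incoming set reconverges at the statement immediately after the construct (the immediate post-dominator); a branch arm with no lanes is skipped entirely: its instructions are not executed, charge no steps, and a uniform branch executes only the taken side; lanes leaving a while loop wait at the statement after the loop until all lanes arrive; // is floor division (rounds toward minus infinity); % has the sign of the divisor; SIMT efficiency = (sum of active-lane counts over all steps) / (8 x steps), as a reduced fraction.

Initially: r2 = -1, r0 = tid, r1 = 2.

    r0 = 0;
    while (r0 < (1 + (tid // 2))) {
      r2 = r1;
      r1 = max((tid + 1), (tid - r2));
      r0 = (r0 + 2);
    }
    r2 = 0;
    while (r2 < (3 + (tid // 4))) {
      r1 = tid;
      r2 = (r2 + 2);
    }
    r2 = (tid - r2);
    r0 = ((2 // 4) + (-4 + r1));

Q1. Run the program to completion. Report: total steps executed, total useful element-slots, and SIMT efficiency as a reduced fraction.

Answer: 20 steps, 144 useful, 9/10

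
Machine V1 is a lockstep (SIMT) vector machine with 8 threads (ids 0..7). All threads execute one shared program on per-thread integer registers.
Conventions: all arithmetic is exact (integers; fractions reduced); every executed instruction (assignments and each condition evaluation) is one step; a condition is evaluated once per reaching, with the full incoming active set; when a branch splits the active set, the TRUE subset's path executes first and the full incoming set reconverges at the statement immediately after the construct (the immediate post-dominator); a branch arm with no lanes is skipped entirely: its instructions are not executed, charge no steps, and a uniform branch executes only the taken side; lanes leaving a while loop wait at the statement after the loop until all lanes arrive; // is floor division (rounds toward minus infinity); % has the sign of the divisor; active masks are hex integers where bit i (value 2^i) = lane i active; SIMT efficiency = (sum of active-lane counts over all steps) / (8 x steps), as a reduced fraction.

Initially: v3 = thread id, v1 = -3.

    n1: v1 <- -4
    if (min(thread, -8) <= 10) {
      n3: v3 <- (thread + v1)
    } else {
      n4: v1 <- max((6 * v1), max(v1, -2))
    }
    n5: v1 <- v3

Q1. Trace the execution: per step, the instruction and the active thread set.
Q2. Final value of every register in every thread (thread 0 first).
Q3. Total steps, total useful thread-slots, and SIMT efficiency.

step 0: v1 <- -4                     0xff
step 1: eval (min(thread, -8) <= 10) 0xff
step 2: v3 <- (thread + v1)          0xff
step 3: v1 <- v3                     0xff

Answer: 4 steps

v3: -4,-3,-2,-1,0,1,2,3
v1: -4,-3,-2,-1,0,1,2,3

steps = 4; useful = 32; efficiency = 32/32 = 1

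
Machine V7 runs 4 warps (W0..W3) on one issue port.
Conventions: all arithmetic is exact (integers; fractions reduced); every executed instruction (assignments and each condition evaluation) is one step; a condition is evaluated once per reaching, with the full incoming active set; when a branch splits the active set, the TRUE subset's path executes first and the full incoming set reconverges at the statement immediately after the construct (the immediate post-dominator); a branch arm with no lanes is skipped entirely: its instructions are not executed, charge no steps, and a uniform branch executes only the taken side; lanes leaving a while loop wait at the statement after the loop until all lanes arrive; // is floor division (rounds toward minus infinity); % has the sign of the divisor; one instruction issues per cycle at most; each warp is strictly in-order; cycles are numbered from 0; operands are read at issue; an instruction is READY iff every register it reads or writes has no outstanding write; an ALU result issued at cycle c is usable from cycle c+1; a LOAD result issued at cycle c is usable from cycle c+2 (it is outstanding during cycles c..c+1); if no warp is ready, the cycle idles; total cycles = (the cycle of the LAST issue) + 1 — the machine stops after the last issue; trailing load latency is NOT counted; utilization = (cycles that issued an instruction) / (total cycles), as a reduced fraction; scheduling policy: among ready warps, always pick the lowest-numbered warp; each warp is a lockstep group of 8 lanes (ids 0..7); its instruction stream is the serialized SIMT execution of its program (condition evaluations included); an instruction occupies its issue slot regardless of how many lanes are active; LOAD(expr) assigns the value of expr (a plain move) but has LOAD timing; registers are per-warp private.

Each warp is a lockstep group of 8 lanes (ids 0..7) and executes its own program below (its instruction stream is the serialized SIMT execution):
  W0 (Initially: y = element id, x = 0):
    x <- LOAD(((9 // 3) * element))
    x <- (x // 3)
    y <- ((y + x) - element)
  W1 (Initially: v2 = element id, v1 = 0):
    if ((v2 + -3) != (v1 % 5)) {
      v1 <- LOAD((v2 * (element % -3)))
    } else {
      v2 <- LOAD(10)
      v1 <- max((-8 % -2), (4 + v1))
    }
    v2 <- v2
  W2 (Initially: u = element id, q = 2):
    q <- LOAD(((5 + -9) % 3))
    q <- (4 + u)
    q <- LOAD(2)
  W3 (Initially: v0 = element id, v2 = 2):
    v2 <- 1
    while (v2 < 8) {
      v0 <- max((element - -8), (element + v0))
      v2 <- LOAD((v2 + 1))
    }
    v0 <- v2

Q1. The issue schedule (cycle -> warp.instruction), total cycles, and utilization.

cycle 0: W0.I0
cycle 1: W1.I0
cycle 2: W0.I1
cycle 3: W0.I2
cycle 4: W1.I1
cycle 5: W1.I2
cycle 6: W1.I3
cycle 7: W1.I4
cycle 8: W2.I0
cycle 9: W3.I0
cycle 10: W2.I1
cycle 11: W2.I2
cycle 12: W3.I1
cycle 13: W3.I2
cycle 14: W3.I3
cycle 15: idle
cycle 16: W3.I4
cycle 17: W3.I5
cycle 18: W3.I6
cycle 19: idle
cycle 20: W3.I7
cycle 21: W3.I8
cycle 22: W3.I9
cycle 23: idle
cycle 24: W3.I10
cycle 25: W3.I11
cycle 26: W3.I12
cycle 27: idle
cycle 28: W3.I13
cycle 29: W3.I14
cycle 30: W3.I15
cycle 31: idle
cycle 32: W3.I16
cycle 33: W3.I17
cycle 34: W3.I18
cycle 35: idle
cycle 36: W3.I19
cycle 37: W3.I20
cycle 38: W3.I21
cycle 39: idle
cycle 40: W3.I22
cycle 41: W3.I23

Answer: 42 cycles, utilization 5/6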